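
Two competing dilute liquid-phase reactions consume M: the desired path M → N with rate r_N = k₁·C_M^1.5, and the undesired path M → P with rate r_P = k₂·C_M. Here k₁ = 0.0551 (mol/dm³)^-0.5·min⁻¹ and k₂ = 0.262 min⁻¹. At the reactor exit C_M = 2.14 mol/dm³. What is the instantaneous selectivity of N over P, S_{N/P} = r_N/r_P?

0.308

S_{N/P} = r_N/r_P = (k₁·C_M^1.5)/(k₂·C_M) = (k₁/k₂)·C_M^0.5.
= (0.0551×2.140^1.5) / (0.262×2.140) = 0.1725/0.5607 = 0.308.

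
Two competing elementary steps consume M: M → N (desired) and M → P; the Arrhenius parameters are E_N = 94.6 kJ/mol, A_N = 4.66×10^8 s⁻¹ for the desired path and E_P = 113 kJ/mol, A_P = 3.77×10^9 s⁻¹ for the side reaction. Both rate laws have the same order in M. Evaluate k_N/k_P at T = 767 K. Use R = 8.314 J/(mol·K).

k_N/k_P = (A_N/A_P)·exp[−(E_N−E_P)/(RT)] = (A_N/A_P)·exp[(E_P−E_N)/(RT)].
(E_P−E_N)/(RT) = (113−94.6)×10³/(8.314×767) = 18400/6377 = 2.885.
k_N/k_P = (4.66×10^8/3.77×10^9)·exp(2.885) = 0.1236 × 17.91 = 2.21.

2.21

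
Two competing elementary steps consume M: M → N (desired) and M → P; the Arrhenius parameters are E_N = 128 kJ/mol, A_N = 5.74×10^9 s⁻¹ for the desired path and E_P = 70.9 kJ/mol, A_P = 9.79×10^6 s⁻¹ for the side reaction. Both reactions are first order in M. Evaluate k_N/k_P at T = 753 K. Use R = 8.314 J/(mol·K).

Since both paths have the same order in M, the concentration cancels and S_{N/P} = k_N/k_P = (A_N/A_P)·exp[(E_P−E_N)/(RT)].
(E_P−E_N)/(RT) = (70.9−128)×10³/(8.314×753) = -57100/6260 = -9.121.
k_N/k_P = (5.74×10^9/9.79×10^6)·exp(-9.121) = 586.3 × 1.094×10^-4 = 0.0641.

0.0641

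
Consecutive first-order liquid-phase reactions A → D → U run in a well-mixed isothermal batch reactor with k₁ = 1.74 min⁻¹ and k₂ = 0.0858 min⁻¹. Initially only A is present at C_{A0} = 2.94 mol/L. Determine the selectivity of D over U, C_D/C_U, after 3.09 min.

4.15

Solving the coupled first-order balances gives C_D(t) = [k₁/(k₂−k₁)]·C_{A0}·(e^(−k₁t) − e^(−k₂t)).
e^(−k₁t) = e^(−1.74×3.09) = e^(−5.377) = 0.004624; e^(−k₂t) = e^(−0.2651) = 0.7671.
C_D = 1.74×2.94/(0.0858−1.74) × (0.004624−0.7671) = (-3.092)×(-0.7625) = 2.358 mol/L.
C_A = C_{A0}e^(−k₁t) = 0.01359 mol/L, so C_U = C_{A0}−C_A−C_D = 0.5684 mol/L; C_D/C_U = 4.15.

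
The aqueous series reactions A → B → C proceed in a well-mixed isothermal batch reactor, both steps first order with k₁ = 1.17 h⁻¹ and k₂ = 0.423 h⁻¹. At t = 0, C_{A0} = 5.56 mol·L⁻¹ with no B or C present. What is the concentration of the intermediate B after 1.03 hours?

3.02 mol·L⁻¹

For first-order series with pure A initially, C_B(t) = k₁C_{A0}/(k₂−k₁)·(e^(−k₁t) − e^(−k₂t)).
e^(−k₁t) = e^(−1.17×1.03) = e^(−1.205) = 0.2997; e^(−k₂t) = e^(−0.4357) = 0.6468.
C_B = 1.17×5.56/(0.423−1.17) × (0.2997−0.6468) = (-8.708)×(-0.3472) = 3.023 mol·L⁻¹.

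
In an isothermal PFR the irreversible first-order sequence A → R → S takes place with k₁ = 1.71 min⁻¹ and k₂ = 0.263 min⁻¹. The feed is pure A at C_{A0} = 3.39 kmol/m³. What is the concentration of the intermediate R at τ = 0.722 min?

Solving the coupled first-order balances gives C_R(τ) = [k₁/(k₂−k₁)]·C_{A0}·(e^(−k₁τ) − e^(−k₂τ)).
e^(−k₁τ) = e^(−1.71×0.722) = e^(−1.235) = 0.2909; e^(−k₂τ) = e^(−0.1899) = 0.8271.
C_R = 1.71×3.39/(0.263−1.71) × (0.2909−0.8271) = (-4.006)×(-0.5361) = 2.148 kmol/m³.

2.15 kmol/m³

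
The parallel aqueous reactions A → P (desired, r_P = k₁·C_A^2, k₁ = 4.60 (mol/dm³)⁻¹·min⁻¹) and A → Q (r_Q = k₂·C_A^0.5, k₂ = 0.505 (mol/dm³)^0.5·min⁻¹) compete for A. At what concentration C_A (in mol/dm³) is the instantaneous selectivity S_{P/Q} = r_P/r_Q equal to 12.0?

S_{P/Q} = (k₁/k₂)·C_A^1.5 ⇒ C_A = (S·k₂/k₁)^(1/1.5).
= (12.0×0.505/4.60)^(0.6667) = (1.317)^(0.6667) = 1.20 mol/dm³.

1.20 mol/dm³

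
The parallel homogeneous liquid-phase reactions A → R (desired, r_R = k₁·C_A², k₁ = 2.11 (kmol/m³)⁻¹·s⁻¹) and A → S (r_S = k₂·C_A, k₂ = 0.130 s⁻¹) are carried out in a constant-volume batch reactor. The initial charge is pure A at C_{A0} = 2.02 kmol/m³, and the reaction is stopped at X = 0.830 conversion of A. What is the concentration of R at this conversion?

1.58 kmol/m³

C_A = C_{A0}(1−X) = 0.3434 kmol/m³.
Along a PFR/batch, dC_S/dC_A = −r_S/(r_R+r_S) = −k₂/(k₂+k₁·C_A).
Integrating from C_{A0} to C_A: C_S = (0.130/2.11)·ln[(0.130+2.11·2.02)/(0.130+2.11·0.343)] = 0.06161·ln(4.392/0.8546) = 0.1009 kmol/m³.
Then C_R = (C_{A0}−C_A) − C_S = 1.677 − 0.1009 = 1.576 kmol/m³.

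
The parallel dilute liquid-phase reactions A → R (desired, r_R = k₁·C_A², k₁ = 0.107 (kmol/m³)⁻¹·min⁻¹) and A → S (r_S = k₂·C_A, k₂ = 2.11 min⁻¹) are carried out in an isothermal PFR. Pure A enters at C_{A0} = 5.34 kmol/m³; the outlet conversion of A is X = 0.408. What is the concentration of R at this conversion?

C_A = C_{A0}(1−X) = 3.161 kmol/m³.
Along a PFR/batch, dC_S/dC_A = −r_S/(r_R+r_S) = −k₂/(k₂+k₁·C_A).
Integrating from C_{A0} to C_A: C_S = (2.11/0.107)·ln[(2.11+0.107·5.34)/(2.11+0.107·3.16)] = 19.72·ln(2.681/2.448) = 1.794 kmol/m³.
Then C_R = (C_{A0}−C_A) − C_S = 2.179 − 1.794 = 0.3851 kmol/m³.

0.385 kmol/m³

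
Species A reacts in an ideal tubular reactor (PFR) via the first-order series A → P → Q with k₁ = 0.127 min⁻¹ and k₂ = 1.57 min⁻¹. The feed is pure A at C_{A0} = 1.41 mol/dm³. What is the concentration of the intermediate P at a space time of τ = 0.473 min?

0.0578 mol/dm³

For first-order series with pure A initially, C_P(τ) = k₁C_{A0}/(k₂−k₁)·(e^(−k₁τ) − e^(−k₂τ)).
e^(−k₁τ) = e^(−0.127×0.473) = e^(−0.06007) = 0.9417; e^(−k₂τ) = e^(−0.7426) = 0.4759.
C_P = 0.127×1.41/(1.57−0.127) × (0.9417−0.4759) = 0.1241×0.4658 = 0.05781 mol/dm³.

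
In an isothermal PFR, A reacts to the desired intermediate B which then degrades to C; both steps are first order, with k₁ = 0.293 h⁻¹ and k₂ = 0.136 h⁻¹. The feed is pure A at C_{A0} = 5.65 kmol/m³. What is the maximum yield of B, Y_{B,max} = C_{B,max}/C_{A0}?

0.514

For a first-order series the maximum intermediate yield is C_{B,max}/C_{A0} = (k₁/k₂)^[k₂/(k₂−k₁)].
= (0.293/0.136)^(0.136/(0.136−0.293)) = (2.154)^(-0.8662) = 0.5143.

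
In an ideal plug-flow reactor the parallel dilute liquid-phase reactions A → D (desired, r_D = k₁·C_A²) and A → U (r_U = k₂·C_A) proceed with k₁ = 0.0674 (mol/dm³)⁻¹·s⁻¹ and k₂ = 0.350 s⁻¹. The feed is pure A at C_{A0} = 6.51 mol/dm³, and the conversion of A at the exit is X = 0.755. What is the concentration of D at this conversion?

2.09 mol/dm³

C_A = C_{A0}(1−X) = 1.595 mol/dm³.
Along a PFR/batch, dC_U/dC_A = −r_U/(r_D+r_U) = −k₂/(k₂+k₁·C_A).
Integrating from C_{A0} to C_A: C_U = (0.350/0.0674)·ln[(0.350+0.0674·6.51)/(0.350+0.0674·1.59)] = 5.193·ln(0.7888/0.4575) = 2.829 mol/dm³.
Then C_D = (C_{A0}−C_A) − C_U = 4.915 − 2.829 = 2.086 mol/dm³.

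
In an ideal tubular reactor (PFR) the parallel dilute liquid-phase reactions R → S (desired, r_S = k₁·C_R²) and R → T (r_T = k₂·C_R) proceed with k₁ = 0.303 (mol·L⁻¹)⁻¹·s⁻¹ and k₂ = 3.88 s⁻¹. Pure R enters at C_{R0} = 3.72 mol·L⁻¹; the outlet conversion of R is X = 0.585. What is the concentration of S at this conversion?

C_R = C_{R0}(1−X) = 1.544 mol·L⁻¹.
Along a PFR/batch, dC_T/dC_R = −r_T/(r_S+r_T) = −k₂/(k₂+k₁·C_R).
Integrating from C_{R0} to C_R: C_T = (3.88/0.303)·ln[(3.88+0.303·3.72)/(3.88+0.303·1.54)] = 12.81·ln(5.007/4.348) = 1.808 mol·L⁻¹.
Then C_S = (C_{R0}−C_R) − C_T = 2.176 − 1.808 = 0.3680 mol·L⁻¹.

0.368 mol·L⁻¹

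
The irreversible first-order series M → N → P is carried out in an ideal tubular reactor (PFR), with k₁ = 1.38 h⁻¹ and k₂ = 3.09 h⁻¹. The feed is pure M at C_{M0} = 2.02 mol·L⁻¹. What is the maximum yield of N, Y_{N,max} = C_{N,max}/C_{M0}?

0.233

At the optimum, C_{N,max}/C_{M0} = (k₁/k₂)^[k₂/(k₂−k₁)].
= (1.38/3.09)^(3.09/(3.09−1.38)) = (0.4466)^(1.807) = 0.2330.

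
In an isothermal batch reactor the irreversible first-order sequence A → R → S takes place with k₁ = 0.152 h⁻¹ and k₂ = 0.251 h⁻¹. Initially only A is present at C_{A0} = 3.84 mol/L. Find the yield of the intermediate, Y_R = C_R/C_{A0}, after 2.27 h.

0.219

The intermediate concentration in a first-order A→B→C sequence is C_R = k₁C_{A0}(e^(−k₁t) − e^(−k₂t))/(k₂−k₁).
e^(−k₁t) = e^(−0.152×2.27) = e^(−0.3450) = 0.7082; e^(−k₂t) = e^(−0.5698) = 0.5657.
C_R = 0.152×3.84/(0.251−0.152) × (0.7082−0.5657) = 5.896×0.1425 = 0.8404 mol/L.
Y_R = C_R/C_{A0} = 0.8404/3.84 = 0.219.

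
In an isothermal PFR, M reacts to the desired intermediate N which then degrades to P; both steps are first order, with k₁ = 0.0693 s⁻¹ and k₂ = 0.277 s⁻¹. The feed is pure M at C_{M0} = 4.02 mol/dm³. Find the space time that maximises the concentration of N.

6.67 s

The intermediate peaks when r₁ = r₂, i.e. k₁e^(−k₁τ) = k₂e^(−k₂τ), giving τ_opt = ln(k₂/k₁)/(k₂−k₁).
= ln(0.277/0.0693)/(0.277−0.0693) = ln(3.997)/0.2077 = 1.386/0.2077 = 6.67 s.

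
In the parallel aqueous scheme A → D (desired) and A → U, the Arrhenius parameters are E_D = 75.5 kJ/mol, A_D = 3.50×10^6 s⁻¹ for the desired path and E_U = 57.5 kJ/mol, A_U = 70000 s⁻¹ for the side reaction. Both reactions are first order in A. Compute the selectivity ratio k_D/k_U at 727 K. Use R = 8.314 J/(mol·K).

With equal orders, S_{D/U} = k_D/k_U = (A_D/A_U)·exp[(E_U−E_D)/(RT)].
(E_U−E_D)/(RT) = (57.5−75.5)×10³/(8.314×727) = -18000/6044 = -2.978.
k_D/k_U = (3.50×10^6/70000)·exp(-2.978) = 50.00 × 0.05089 = 2.54.
Since E_D > E_U, raising the temperature improves selectivity toward D.

2.54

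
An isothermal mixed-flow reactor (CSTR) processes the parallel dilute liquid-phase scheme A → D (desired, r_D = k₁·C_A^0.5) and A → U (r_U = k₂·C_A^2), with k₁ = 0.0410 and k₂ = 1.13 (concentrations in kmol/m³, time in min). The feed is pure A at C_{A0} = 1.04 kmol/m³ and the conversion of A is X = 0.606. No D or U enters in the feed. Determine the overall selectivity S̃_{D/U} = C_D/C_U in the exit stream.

Exit C_A = C_{A0}(1−X) = 1.04×0.394 = 0.4098 kmol/m³.
A CSTR operates uniformly at the exit composition, giving r_D = 0.02625 and r_U = 0.1897 (each k·C_A^n at C_A = 0.4098).
Overall selectivity = C_D/C_U = r_Dτ/(r_Uτ) = r_D/r_U = 0.138.

0.138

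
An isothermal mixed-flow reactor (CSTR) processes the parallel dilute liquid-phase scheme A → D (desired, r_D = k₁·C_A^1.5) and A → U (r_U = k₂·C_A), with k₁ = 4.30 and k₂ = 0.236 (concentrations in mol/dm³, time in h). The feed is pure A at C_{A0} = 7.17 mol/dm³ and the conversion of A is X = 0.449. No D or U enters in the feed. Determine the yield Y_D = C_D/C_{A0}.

Exit C_A = C_{A0}(1−X) = 7.17×0.551 = 3.951 mol/dm³.
In a CSTR the entire volume is at exit conditions, so r_D = 4.30×3.951^1.5 = 33.77 and r_U = 0.236×3.951 = 0.9324.
Fraction of consumed A going to D: r_D/(r_D+r_U) = 0.9731.
C_D = 0.9731·C_{A0}·X = 0.9731×7.17×0.449 = 3.13 mol/dm³; Y_D = C_D/C_{A0} = 0.437.

0.437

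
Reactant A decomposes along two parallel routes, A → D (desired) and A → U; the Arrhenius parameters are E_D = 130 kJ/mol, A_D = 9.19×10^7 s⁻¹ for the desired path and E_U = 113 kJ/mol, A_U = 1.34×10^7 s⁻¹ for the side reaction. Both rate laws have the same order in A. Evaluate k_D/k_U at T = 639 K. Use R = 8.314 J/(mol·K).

Since both paths have the same order in A, the concentration cancels and S_{D/U} = k_D/k_U = (A_D/A_U)·exp[(E_U−E_D)/(RT)].
(E_U−E_D)/(RT) = (113−130)×10³/(8.314×639) = -17000/5313 = -3.200.
k_D/k_U = (9.19×10^7/1.34×10^7)·exp(-3.200) = 6.858 × 0.04077 = 0.280.

0.280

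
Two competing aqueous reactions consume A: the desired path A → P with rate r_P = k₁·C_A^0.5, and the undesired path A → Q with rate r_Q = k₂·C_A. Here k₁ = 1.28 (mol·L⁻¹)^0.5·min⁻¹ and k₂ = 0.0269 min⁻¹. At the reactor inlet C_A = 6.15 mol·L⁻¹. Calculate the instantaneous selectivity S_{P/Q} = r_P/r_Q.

S_{P/Q} = r_P/r_Q = (k₁·C_A^0.5)/(k₂·C_A) = (k₁/k₂)·C_A^-0.5.
= (1.28×6.150^0.5) / (0.0269×6.150) = 3.174/0.1654 = 19.2.
The undesired path is higher order in A, so low C_A (CSTR or dilute feed) favours P.

19.2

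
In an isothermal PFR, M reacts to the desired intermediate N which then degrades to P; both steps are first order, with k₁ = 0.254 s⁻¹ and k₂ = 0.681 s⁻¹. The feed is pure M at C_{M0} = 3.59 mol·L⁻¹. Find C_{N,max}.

0.745 mol·L⁻¹

At the optimum, C_{N,max}/C_{M0} = (k₁/k₂)^[k₂/(k₂−k₁)].
= (0.254/0.681)^(0.681/(0.681−0.254)) = (0.3730)^(1.595) = 0.2074.
C_{N,max} = 0.2074×3.59 = 0.745 mol·L⁻¹.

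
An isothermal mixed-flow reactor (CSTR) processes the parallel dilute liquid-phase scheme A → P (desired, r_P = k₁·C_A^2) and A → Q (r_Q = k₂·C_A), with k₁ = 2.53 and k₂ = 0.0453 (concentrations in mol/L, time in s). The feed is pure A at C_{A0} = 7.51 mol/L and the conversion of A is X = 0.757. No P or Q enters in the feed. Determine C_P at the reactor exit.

Exit C_A = C_{A0}(1−X) = 7.51×0.243 = 1.825 mol/L.
A CSTR operates uniformly at the exit composition, giving r_P = 8.426 and r_Q = 0.08267 (each k·C_A^n at C_A = 1.825).
Fraction of consumed A going to P: r_P/(r_P+r_Q) = 0.9903.
C_P = 0.9903·C_{A0}·X = 0.9903×7.51×0.757 = 5.63 mol/L.

5.63 mol/L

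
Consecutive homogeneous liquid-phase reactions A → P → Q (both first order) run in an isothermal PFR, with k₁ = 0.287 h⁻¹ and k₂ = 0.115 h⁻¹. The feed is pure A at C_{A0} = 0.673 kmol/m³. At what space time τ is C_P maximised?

Setting dC_P/dτ = 0 gives τ_opt = ln(k₂/k₁)/(k₂−k₁).
= ln(0.115/0.287)/(0.115−0.287) = ln(0.4007)/-0.1720 = -0.9146/-0.1720 = 5.32 h.

5.32 h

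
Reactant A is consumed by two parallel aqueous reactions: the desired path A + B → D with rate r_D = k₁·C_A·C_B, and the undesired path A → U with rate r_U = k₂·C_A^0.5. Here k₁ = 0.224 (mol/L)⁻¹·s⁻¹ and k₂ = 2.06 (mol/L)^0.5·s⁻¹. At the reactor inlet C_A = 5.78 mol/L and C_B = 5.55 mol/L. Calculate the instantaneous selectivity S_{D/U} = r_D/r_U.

1.45

S_{D/U} = r_D/r_U = (k₁·C_A·C_B)/(k₂·C_A^0.5) = (k₁/k₂)·C_A^0.5·C_B.
= (0.224×5.780×5.550) / (2.06×5.780^0.5) = 7.186/4.953 = 1.45.
Since the desired path is higher order in A, keeping C_A high (PFR or concentrated feed) favours D.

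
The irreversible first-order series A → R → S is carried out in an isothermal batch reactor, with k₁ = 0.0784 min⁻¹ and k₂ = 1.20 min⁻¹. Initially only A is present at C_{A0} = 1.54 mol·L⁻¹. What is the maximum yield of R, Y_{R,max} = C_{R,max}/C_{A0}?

Evaluating C_R at t_opt = ln(k₂/k₁)/(k₂−k₁) gives C_{R,max}/C_{A0} = (k₁/k₂)^[k₂/(k₂−k₁)].
= (0.0784/1.20)^(1.20/(1.20−0.0784)) = (0.06533)^(1.070) = 0.05399.

0.0540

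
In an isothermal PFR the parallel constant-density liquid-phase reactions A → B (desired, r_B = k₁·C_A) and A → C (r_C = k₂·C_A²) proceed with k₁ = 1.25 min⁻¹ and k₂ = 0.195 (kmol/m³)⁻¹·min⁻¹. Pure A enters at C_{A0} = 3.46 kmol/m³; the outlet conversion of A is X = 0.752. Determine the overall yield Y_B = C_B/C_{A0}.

0.567

C_A = C_{A0}(1−X) = 0.8581 kmol/m³.
Along a PFR/batch, dC_B/dC_A = −r_B/(r_B+r_C) = −k₁/(k₁+k₂·C_A).
Integrating from C_{A0} to C_A: C_B = (1.25/0.195)·ln[(1.25+0.195·3.46)/(1.25+0.195·0.858)] = 6.410·ln(1.925/1.417) = 1.962 kmol/m³.
Y_B = C_B/C_{A0} = 1.962/3.46 = 0.567.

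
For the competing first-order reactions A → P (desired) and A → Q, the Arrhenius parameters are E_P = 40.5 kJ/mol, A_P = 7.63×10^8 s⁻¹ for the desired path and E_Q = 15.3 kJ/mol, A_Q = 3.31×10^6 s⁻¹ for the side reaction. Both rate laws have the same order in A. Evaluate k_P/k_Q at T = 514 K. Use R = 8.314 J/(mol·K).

0.633

With equal orders, S_{P/Q} = k_P/k_Q = (A_P/A_Q)·exp[(E_Q−E_P)/(RT)].
(E_Q−E_P)/(RT) = (15.3−40.5)×10³/(8.314×514) = -25200/4273 = -5.897.
k_P/k_Q = (7.63×10^8/3.31×10^6)·exp(-5.897) = 230.5 × 0.002748 = 0.633.
Since E_P > E_Q, raising the temperature improves selectivity toward P.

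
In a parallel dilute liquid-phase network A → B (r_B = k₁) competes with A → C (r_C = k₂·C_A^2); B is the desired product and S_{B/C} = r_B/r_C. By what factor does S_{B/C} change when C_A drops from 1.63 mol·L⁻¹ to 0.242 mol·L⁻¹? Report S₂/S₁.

S_{B/C} = (k₁/k₂)·C_A^-2, so S₂/S₁ = (C_{A,2}/C_{A,1})^-2.
= (0.242/1.63)^(-2) = (0.1485)^(-2) = 45.4.

45.4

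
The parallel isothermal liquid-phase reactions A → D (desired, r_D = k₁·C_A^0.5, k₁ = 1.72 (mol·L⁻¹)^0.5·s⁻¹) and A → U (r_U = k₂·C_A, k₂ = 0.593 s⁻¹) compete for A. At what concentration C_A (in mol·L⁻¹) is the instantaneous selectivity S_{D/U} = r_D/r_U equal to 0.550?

S_{D/U} = (k₁/k₂)·C_A^-0.5 ⇒ C_A = (S·k₂/k₁)^(-2).
= (0.550×0.593/1.72)^(-2) = (0.1896)^(-2) = 27.8 mol·L⁻¹.

27.8 mol·L⁻¹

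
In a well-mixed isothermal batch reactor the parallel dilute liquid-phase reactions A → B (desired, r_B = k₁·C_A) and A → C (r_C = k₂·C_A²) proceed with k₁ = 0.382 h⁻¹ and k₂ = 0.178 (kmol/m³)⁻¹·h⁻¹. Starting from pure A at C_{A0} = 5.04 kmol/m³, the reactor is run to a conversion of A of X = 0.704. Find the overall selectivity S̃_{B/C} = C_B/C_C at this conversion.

0.700

C_A = C_{A0}(1−X) = 1.492 kmol/m³.
Along a PFR/batch, dC_B/dC_A = −r_B/(r_B+r_C) = −k₁/(k₁+k₂·C_A).
Integrating from C_{A0} to C_A: C_B = (0.382/0.178)·ln[(0.382+0.178·5.04)/(0.382+0.178·1.49)] = 2.146·ln(1.279/0.6475) = 1.461 kmol/m³.
C_C = (C_{A0}−C_A)−C_B = 2.087 kmol/m³; S̃_{B/C} = 1.461/2.087 = 0.700.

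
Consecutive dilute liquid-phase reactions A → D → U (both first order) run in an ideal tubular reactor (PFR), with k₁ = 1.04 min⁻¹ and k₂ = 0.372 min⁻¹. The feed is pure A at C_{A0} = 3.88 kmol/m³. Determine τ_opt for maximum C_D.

1.54 min

Setting dC_D/dτ = 0 gives τ_opt = ln(k₂/k₁)/(k₂−k₁).
= ln(0.372/1.04)/(0.372−1.04) = ln(0.3577)/-0.6680 = -1.028/-0.6680 = 1.54 min.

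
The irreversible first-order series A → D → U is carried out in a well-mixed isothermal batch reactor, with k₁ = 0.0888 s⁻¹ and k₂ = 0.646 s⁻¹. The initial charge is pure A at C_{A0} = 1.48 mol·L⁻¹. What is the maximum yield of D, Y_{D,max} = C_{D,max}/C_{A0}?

Evaluating C_D at t_opt = ln(k₂/k₁)/(k₂−k₁) gives C_{D,max}/C_{A0} = (k₁/k₂)^[k₂/(k₂−k₁)].
= (0.0888/0.646)^(0.646/(0.646−0.0888)) = (0.1375)^(1.159) = 0.1002.

0.100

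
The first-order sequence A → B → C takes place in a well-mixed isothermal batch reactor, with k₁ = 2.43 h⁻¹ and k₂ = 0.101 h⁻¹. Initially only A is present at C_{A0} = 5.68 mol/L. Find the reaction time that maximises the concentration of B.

For first-order series the maximum of C_B occurs at t_opt = ln(k₂/k₁)/(k₂−k₁).
= ln(0.101/2.43)/(0.101−2.43) = ln(0.04156)/-2.329 = -3.181/-2.329 = 1.37 h.

1.37 h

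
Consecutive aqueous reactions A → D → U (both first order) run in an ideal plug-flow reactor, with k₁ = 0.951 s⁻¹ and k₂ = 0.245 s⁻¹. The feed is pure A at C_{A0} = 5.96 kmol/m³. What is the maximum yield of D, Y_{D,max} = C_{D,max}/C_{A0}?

Evaluating C_D at τ_opt = ln(k₂/k₁)/(k₂−k₁) gives C_{D,max}/C_{A0} = (k₁/k₂)^[k₂/(k₂−k₁)].
= (0.951/0.245)^(0.245/(0.245−0.951)) = (3.882)^(-0.3470) = 0.6246.

0.625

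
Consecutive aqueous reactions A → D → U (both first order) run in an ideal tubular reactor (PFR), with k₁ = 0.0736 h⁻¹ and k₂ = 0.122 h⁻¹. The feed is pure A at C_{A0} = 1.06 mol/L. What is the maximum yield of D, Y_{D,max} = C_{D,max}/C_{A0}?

0.280

Evaluating C_D at τ_opt = ln(k₂/k₁)/(k₂−k₁) gives C_{D,max}/C_{A0} = (k₁/k₂)^[k₂/(k₂−k₁)].
= (0.0736/0.122)^(0.122/(0.122−0.0736)) = (0.6033)^(2.521) = 0.2797.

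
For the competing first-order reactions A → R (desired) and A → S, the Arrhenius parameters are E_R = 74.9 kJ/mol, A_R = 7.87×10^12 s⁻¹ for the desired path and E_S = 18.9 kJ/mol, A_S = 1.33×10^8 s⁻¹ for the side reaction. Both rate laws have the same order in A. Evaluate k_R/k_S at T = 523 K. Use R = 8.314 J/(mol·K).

k_R/k_S = (A_R/A_S)·exp[−(E_R−E_S)/(RT)] = (A_R/A_S)·exp[(E_S−E_R)/(RT)].
(E_S−E_R)/(RT) = (18.9−74.9)×10³/(8.314×523) = -56000/4348 = -12.88.
k_R/k_S = (7.87×10^12/1.33×10^8)·exp(-12.88) = 59173 × 2.552×10^-6 = 0.151.
Since E_R > E_S, raising the temperature improves selectivity toward R.

0.151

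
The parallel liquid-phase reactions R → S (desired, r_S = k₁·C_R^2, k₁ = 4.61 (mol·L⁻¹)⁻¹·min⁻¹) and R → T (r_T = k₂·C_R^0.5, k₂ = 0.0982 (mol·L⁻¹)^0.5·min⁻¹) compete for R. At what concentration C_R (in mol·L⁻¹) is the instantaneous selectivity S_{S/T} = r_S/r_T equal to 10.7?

S_{S/T} = (k₁/k₂)·C_R^1.5 ⇒ C_R = (S·k₂/k₁)^(1/1.5).
= (10.7×0.0982/4.61)^(0.6667) = (0.2279)^(0.6667) = 0.373 mol·L⁻¹.

0.373 mol·L⁻¹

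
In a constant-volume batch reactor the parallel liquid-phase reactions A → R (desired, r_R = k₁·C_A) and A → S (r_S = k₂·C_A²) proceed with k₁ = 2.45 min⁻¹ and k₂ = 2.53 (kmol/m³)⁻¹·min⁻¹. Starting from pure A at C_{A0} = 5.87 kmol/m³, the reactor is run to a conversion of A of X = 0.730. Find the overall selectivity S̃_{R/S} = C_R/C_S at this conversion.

0.286

C_A = C_{A0}(1−X) = 1.585 kmol/m³.
Along a PFR/batch, dC_R/dC_A = −r_R/(r_R+r_S) = −k₁/(k₁+k₂·C_A).
Integrating from C_{A0} to C_A: C_R = (2.45/2.53)·ln[(2.45+2.53·5.87)/(2.45+2.53·1.58)] = 0.9684·ln(17.30/6.460) = 0.9540 kmol/m³.
C_S = (C_{A0}−C_A)−C_R = 3.331 kmol/m³; S̃_{R/S} = 0.9540/3.331 = 0.286.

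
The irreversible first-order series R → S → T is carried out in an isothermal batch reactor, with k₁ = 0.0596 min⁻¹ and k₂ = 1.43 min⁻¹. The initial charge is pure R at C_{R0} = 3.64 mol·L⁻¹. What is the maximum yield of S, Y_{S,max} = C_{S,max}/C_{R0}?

Evaluating C_S at t_opt = ln(k₂/k₁)/(k₂−k₁) gives C_{S,max}/C_{R0} = (k₁/k₂)^[k₂/(k₂−k₁)].
= (0.0596/1.43)^(1.43/(1.43−0.0596)) = (0.04168)^(1.043) = 0.03630.

0.0363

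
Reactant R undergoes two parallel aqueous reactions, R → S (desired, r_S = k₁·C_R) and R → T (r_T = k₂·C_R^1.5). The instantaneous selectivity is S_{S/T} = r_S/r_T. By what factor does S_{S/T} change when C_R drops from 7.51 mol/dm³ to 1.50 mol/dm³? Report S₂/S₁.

S_{S/T} = (k₁/k₂)·C_R^-0.5, so S₂/S₁ = (C_{R,2}/C_{R,1})^-0.5.
= (1.50/7.51)^(-0.5) = (0.1997)^(-0.5) = 2.24.
Selectivity toward S rises as C_R falls — low-concentration operation is favoured.

2.24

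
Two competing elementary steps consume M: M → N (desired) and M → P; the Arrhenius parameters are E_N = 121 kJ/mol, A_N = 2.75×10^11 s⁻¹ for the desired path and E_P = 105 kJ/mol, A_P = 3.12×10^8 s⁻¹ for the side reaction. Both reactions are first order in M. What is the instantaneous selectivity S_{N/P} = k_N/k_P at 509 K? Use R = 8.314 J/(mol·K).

k_N/k_P = (A_N/A_P)·exp[−(E_N−E_P)/(RT)] = (A_N/A_P)·exp[(E_P−E_N)/(RT)].
(E_P−E_N)/(RT) = (105−121)×10³/(8.314×509) = -16000/4232 = -3.781.
k_N/k_P = (2.75×10^11/3.12×10^8)·exp(-3.781) = 881.4 × 0.02280 = 20.1.

20.1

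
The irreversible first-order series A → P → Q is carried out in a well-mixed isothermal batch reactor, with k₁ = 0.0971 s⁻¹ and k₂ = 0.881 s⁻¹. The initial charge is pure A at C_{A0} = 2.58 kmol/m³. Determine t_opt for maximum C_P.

2.81 s

For first-order series the maximum of C_P occurs at t_opt = ln(k₂/k₁)/(k₂−k₁).
= ln(0.881/0.0971)/(0.881−0.0971) = ln(9.073)/0.7839 = 2.205/0.7839 = 2.81 s.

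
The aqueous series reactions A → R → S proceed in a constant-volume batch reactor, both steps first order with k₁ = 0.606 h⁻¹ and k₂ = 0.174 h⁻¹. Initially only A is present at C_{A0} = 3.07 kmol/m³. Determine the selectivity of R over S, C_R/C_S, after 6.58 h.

For first-order series with pure A initially, C_R(t) = k₁C_{A0}/(k₂−k₁)·(e^(−k₁t) − e^(−k₂t)).
e^(−k₁t) = e^(−0.606×6.58) = e^(−3.987) = 0.01855; e^(−k₂t) = e^(−1.145) = 0.3182.
C_R = 0.606×3.07/(0.174−0.606) × (0.01855−0.3182) = (-4.307)×(-0.2997) = 1.291 kmol/m³.
C_A = C_{A0}e^(−k₁t) = 0.05694 kmol/m³, so C_S = C_{A0}−C_A−C_R = 1.722 kmol/m³; C_R/C_S = 0.749.

0.749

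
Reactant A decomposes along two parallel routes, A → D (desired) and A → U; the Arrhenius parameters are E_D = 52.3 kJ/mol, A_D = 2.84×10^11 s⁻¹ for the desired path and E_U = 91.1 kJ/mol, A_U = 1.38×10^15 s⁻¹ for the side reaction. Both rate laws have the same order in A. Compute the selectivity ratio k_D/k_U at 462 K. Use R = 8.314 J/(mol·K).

5.02

With equal orders, S_{D/U} = k_D/k_U = (A_D/A_U)·exp[(E_U−E_D)/(RT)].
(E_U−E_D)/(RT) = (91.1−52.3)×10³/(8.314×462) = 38800/3841 = 10.10.
k_D/k_U = (2.84×10^11/1.38×10^15)·exp(10.10) = 2.058×10^-4 × 24376 = 5.02.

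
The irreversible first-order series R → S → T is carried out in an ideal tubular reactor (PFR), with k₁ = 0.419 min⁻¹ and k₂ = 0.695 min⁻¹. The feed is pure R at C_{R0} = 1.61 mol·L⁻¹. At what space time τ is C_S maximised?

1.83 min

The intermediate peaks when r₁ = r₂, i.e. k₁e^(−k₁τ) = k₂e^(−k₂τ), giving τ_opt = ln(k₂/k₁)/(k₂−k₁).
= ln(0.695/0.419)/(0.695−0.419) = ln(1.659)/0.2760 = 0.5060/0.2760 = 1.83 min.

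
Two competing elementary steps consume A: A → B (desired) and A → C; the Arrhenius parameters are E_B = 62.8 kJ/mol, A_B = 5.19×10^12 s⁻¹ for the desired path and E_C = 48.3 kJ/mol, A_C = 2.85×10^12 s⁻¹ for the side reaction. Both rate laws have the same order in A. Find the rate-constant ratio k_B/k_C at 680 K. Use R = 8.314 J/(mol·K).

0.140

k_B/k_C = (A_B/A_C)·exp[−(E_B−E_C)/(RT)] = (A_B/A_C)·exp[(E_C−E_B)/(RT)].
(E_C−E_B)/(RT) = (48.3−62.8)×10³/(8.314×680) = -14500/5654 = -2.565.
k_B/k_C = (5.19×10^12/2.85×10^12)·exp(-2.565) = 1.821 × 0.07694 = 0.140.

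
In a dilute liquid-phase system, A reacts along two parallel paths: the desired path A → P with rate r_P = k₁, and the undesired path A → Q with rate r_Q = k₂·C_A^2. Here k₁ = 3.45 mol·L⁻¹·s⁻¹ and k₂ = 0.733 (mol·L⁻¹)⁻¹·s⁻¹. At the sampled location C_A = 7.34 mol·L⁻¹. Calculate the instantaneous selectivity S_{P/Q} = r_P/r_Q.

S_{P/Q} = r_P/r_Q = (k₁)/(k₂·C_A^2) = (k₁/k₂)·C_A^-2.
= (3.45) / (0.733×7.340^2) = 3.450/39.49 = 0.0874.
The undesired path is higher order in A, so low C_A (CSTR or dilute feed) favours P.

0.0874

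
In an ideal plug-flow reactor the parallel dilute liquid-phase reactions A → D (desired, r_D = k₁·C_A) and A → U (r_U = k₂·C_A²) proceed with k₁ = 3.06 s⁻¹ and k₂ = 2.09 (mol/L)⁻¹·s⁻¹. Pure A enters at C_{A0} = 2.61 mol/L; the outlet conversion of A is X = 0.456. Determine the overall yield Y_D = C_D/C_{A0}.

0.194

C_A = C_{A0}(1−X) = 1.420 mol/L.
Along a PFR/batch, dC_D/dC_A = −r_D/(r_D+r_U) = −k₁/(k₁+k₂·C_A).
Integrating from C_{A0} to C_A: C_D = (3.06/2.09)·ln[(3.06+2.09·2.61)/(3.06+2.09·1.42)] = 1.464·ln(8.515/6.027) = 0.5058 mol/L.
Y_D = C_D/C_{A0} = 0.5058/2.61 = 0.194.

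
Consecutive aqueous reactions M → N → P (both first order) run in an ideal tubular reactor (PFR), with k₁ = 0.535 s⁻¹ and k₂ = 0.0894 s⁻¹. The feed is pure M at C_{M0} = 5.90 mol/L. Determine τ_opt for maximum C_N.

4.02 s

For first-order series the maximum of C_N occurs at τ_opt = ln(k₂/k₁)/(k₂−k₁).
= ln(0.0894/0.535)/(0.0894−0.535) = ln(0.1671)/-0.4456 = -1.789/-0.4456 = 4.02 s.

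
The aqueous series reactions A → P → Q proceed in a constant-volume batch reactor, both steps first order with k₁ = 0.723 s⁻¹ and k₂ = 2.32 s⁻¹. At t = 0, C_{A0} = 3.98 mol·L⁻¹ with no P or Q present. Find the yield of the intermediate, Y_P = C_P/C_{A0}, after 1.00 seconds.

For first-order series with pure A initially, C_P(t) = k₁C_{A0}/(k₂−k₁)·(e^(−k₁t) − e^(−k₂t)).
e^(−k₁t) = e^(−0.723×1.00) = e^(−0.7230) = 0.4853; e^(−k₂t) = e^(−2.320) = 0.09827.
C_P = 0.723×3.98/(2.32−0.723) × (0.4853−0.09827) = 1.802×0.3870 = 0.6973 mol·L⁻¹.
Y_P = C_P/C_{A0} = 0.6973/3.98 = 0.175.

0.175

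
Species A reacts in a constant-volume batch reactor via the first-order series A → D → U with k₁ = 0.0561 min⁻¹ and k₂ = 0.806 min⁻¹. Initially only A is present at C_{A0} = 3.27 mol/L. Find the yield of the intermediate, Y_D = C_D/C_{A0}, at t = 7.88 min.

For first-order series with pure A initially, C_D(t) = k₁C_{A0}/(k₂−k₁)·(e^(−k₁t) − e^(−k₂t)).
e^(−k₁t) = e^(−0.0561×7.88) = e^(−0.4421) = 0.6427; e^(−k₂t) = e^(−6.351) = 0.001745.
C_D = 0.0561×3.27/(0.806−0.0561) × (0.6427−0.001745) = 0.2446×0.6410 = 0.1568 mol/L.
Y_D = C_D/C_{A0} = 0.1568/3.27 = 0.0480.

0.0480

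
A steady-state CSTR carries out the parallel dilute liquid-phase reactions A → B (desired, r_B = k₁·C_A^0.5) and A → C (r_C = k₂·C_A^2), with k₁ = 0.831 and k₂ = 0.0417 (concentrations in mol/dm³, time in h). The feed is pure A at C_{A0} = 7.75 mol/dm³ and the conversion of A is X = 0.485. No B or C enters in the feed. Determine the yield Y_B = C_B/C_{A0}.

0.346

Exit C_A = C_{A0}(1−X) = 7.75×0.515 = 3.991 mol/dm³.
A CSTR operates uniformly at the exit composition, giving r_B = 1.660 and r_C = 0.6643 (each k·C_A^n at C_A = 3.991).
Fraction of consumed A going to B: r_B/(r_B+r_C) = 0.7142.
C_B = 0.7142·C_{A0}·X = 0.7142×7.75×0.485 = 2.68 mol/dm³; Y_B = C_B/C_{A0} = 0.346.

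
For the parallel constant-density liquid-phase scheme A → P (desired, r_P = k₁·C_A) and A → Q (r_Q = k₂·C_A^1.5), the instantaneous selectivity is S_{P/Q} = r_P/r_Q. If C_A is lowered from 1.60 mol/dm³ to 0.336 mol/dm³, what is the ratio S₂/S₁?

S_{P/Q} = (k₁/k₂)·C_A^-0.5, so S₂/S₁ = (C_{A,2}/C_{A,1})^-0.5.
= (0.336/1.60)^(-0.5) = (0.2100)^(-0.5) = 2.18.
Selectivity toward P rises as C_A falls — low-concentration operation is favoured.

2.18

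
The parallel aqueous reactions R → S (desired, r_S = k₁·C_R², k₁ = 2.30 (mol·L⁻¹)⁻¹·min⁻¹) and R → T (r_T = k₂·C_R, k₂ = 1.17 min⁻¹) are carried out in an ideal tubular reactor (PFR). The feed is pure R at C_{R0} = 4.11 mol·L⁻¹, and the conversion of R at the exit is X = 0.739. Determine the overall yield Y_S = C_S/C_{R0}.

C_R = C_{R0}(1−X) = 1.073 mol·L⁻¹.
Along a PFR/batch, dC_T/dC_R = −r_T/(r_S+r_T) = −k₂/(k₂+k₁·C_R).
Integrating from C_{R0} to C_R: C_T = (1.17/2.30)·ln[(1.17+2.30·4.11)/(1.17+2.30·1.07)] = 0.5087·ln(10.62/3.637) = 0.5452 mol·L⁻¹.
Then C_S = (C_{R0}−C_R) − C_T = 3.037 − 0.5452 = 2.492 mol·L⁻¹.
Y_S = C_S/C_{R0} = 2.492/4.11 = 0.606.

0.606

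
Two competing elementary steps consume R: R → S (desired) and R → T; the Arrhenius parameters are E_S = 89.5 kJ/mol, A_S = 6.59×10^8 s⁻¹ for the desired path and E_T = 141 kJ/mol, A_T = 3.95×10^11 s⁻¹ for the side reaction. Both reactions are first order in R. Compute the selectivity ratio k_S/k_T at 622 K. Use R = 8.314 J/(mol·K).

35.3

With equal orders, S_{S/T} = k_S/k_T = (A_S/A_T)·exp[(E_T−E_S)/(RT)].
(E_T−E_S)/(RT) = (141−89.5)×10³/(8.314×622) = 51500/5171 = 9.959.
k_S/k_T = (6.59×10^8/3.95×10^11)·exp(9.959) = 0.001668 × 21137 = 35.3.
Since E_S < E_T, lowering the temperature improves selectivity toward S.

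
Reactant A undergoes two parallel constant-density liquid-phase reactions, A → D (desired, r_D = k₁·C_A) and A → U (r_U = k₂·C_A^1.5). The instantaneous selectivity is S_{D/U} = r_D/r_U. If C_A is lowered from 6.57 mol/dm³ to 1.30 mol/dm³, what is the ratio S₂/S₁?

2.25

S_{D/U} = (k₁/k₂)·C_A^-0.5, so S₂/S₁ = (C_{A,2}/C_{A,1})^-0.5.
= (1.30/6.57)^(-0.5) = (0.1979)^(-0.5) = 2.25.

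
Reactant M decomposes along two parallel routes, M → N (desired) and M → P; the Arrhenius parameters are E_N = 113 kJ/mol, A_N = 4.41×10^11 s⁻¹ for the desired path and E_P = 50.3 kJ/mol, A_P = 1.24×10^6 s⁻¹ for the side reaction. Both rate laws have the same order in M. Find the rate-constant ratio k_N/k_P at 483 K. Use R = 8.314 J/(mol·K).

0.0589

k_N/k_P = (A_N/A_P)·exp[−(E_N−E_P)/(RT)] = (A_N/A_P)·exp[(E_P−E_N)/(RT)].
(E_P−E_N)/(RT) = (50.3−113)×10³/(8.314×483) = -62700/4016 = -15.61.
k_N/k_P = (4.41×10^11/1.24×10^6)·exp(-15.61) = 3.556×10^5 × 1.656×10^-7 = 0.0589.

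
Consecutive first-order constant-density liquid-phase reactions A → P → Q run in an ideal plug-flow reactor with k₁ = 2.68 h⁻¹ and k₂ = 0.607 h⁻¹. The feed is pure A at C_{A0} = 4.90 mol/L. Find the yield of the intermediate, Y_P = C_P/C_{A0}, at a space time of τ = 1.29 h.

Solving the coupled first-order balances gives C_P(τ) = [k₁/(k₂−k₁)]·C_{A0}·(e^(−k₁τ) − e^(−k₂τ)).
e^(−k₁τ) = e^(−2.68×1.29) = e^(−3.457) = 0.03152; e^(−k₂τ) = e^(−0.7830) = 0.4570.
C_P = 2.68×4.90/(0.607−2.68) × (0.03152−0.4570) = (-6.335)×(-0.4255) = 2.695 mol/L.
Y_P = C_P/C_{A0} = 2.695/4.90 = 0.550.

0.550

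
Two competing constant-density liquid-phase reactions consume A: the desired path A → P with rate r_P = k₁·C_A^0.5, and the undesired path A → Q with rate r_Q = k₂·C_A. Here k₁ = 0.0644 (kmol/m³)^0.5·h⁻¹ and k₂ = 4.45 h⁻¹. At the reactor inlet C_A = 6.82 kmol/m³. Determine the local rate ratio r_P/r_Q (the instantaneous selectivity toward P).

S_{P/Q} = r_P/r_Q = (k₁·C_A^0.5)/(k₂·C_A) = (k₁/k₂)·C_A^-0.5.
= (0.0644×6.820^0.5) / (4.45×6.820) = 0.1682/30.35 = 0.00554.
The undesired path is higher order in A, so low C_A (CSTR or dilute feed) favours P.

0.00554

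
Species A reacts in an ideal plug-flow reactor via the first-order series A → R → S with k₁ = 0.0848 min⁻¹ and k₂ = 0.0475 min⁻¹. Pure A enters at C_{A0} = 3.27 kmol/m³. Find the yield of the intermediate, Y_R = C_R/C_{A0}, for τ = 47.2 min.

0.200

For first-order series with pure A initially, C_R(τ) = k₁C_{A0}/(k₂−k₁)·(e^(−k₁τ) − e^(−k₂τ)).
e^(−k₁τ) = e^(−0.0848×47.2) = e^(−4.003) = 0.01827; e^(−k₂τ) = e^(−2.242) = 0.1062.
C_R = 0.0848×3.27/(0.0475−0.0848) × (0.01827−0.1062) = (-7.434)×(-0.08798) = 0.6540 kmol/m³.
Y_R = C_R/C_{A0} = 0.6540/3.27 = 0.200.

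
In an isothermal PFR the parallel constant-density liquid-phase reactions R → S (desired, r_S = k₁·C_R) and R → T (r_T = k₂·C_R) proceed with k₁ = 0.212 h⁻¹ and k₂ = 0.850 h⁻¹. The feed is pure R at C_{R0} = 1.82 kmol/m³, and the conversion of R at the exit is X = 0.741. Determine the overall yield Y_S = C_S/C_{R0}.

0.148

C_R = C_{R0}(1−X) = 0.4714 kmol/m³.
Both paths are first order in R, so the instantaneous fraction to S is constant: dC_S/d(−C_R) = k₁/(k₁+k₂) = 0.1996.
C_S = 0.1996·(C_{R0}−C_R) = 0.1996×1.349 = 0.269 kmol/m³.
Y_S = C_S/C_{R0} = 0.2692/1.82 = 0.148.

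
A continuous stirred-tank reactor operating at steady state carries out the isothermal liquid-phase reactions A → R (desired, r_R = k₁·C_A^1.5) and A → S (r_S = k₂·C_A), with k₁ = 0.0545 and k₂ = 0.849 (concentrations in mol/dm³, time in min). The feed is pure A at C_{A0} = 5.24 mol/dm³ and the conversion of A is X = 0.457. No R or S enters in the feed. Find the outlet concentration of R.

0.234 mol/dm³

Exit C_A = C_{A0}(1−X) = 5.24×0.543 = 2.845 mol/dm³.
A CSTR operates uniformly at the exit composition, giving r_R = 0.2616 and r_S = 2.416 (each k·C_A^n at C_A = 2.845).
Fraction of consumed A going to R: r_R/(r_R+r_S) = 0.09770.
C_R = 0.09770·C_{A0}·X = 0.09770×5.24×0.457 = 0.234 mol/dm³.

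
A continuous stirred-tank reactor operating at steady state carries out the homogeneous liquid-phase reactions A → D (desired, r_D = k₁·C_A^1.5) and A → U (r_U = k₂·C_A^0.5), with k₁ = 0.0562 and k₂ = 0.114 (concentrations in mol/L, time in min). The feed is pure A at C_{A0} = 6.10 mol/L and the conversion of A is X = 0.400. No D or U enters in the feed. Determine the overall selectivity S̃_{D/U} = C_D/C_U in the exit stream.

Exit C_A = C_{A0}(1−X) = 6.10×0.600 = 3.660 mol/L.
In a CSTR the entire volume is at exit conditions, so r_D = 0.0562×3.660^1.5 = 0.3935 and r_U = 0.114×3.660^0.5 = 0.2181.
Overall selectivity = C_D/C_U = r_Dτ/(r_Uτ) = r_D/r_U = 1.80.

1.80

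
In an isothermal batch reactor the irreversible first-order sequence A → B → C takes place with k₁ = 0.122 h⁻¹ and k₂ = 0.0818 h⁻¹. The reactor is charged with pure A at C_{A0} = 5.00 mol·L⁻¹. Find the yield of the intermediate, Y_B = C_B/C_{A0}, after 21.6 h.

0.301

Solving the coupled first-order balances gives C_B(t) = [k₁/(k₂−k₁)]·C_{A0}·(e^(−k₁t) − e^(−k₂t)).
e^(−k₁t) = e^(−0.122×21.6) = e^(−2.635) = 0.07170; e^(−k₂t) = e^(−1.767) = 0.1709.
C_B = 0.122×5.00/(0.0818−0.122) × (0.07170−0.1709) = (-15.17)×(-0.09916) = 1.505 mol·L⁻¹.
Y_B = C_B/C_{A0} = 1.505/5.00 = 0.301.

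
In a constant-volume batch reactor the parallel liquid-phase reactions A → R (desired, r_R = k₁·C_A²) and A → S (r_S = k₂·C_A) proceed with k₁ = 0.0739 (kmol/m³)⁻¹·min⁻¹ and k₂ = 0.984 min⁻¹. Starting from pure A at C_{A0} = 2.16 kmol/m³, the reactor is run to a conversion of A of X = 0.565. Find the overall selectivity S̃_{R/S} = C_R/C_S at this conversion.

0.116

C_A = C_{A0}(1−X) = 0.9396 kmol/m³.
Along a PFR/batch, dC_S/dC_A = −r_S/(r_R+r_S) = −k₂/(k₂+k₁·C_A).
Integrating from C_{A0} to C_A: C_S = (0.984/0.0739)·ln[(0.984+0.0739·2.16)/(0.984+0.0739·0.940)] = 13.32·ln(1.144/1.053) = 1.094 kmol/m³.
Then C_R = (C_{A0}−C_A) − C_S = 1.220 − 1.094 = 0.1266 kmol/m³.
S̃_{R/S} = C_R/C_S = 0.1266/1.094 = 0.116.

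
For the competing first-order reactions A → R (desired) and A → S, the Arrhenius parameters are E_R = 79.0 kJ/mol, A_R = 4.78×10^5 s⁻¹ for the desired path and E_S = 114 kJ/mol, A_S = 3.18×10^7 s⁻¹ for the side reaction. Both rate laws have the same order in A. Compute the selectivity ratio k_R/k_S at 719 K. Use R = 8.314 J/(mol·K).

Since both paths have the same order in A, the concentration cancels and S_{R/S} = k_R/k_S = (A_R/A_S)·exp[(E_S−E_R)/(RT)].
(E_S−E_R)/(RT) = (114−79.0)×10³/(8.314×719) = 35000/5978 = 5.855.
k_R/k_S = (4.78×10^5/3.18×10^7)·exp(5.855) = 0.01503 × 349.0 = 5.25.
Since E_R < E_S, lowering the temperature improves selectivity toward R.

5.25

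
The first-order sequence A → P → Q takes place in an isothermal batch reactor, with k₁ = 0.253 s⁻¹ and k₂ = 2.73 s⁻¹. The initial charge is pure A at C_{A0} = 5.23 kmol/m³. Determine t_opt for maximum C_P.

Setting dC_P/dt = 0 gives t_opt = ln(k₂/k₁)/(k₂−k₁).
= ln(2.73/0.253)/(2.73−0.253) = ln(10.79)/2.477 = 2.379/2.477 = 0.960 s.

0.960 s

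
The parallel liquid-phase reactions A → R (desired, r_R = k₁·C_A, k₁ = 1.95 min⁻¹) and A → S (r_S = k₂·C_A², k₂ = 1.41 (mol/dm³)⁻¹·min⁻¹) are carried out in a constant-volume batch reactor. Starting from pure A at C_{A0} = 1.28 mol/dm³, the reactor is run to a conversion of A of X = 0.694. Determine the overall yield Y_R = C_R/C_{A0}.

C_A = C_{A0}(1−X) = 0.3917 mol/dm³.
Along a PFR/batch, dC_R/dC_A = −r_R/(r_R+r_S) = −k₁/(k₁+k₂·C_A).
Integrating from C_{A0} to C_A: C_R = (1.95/1.41)·ln[(1.95+1.41·1.28)/(1.95+1.41·0.392)] = 1.383·ln(3.755/2.502) = 0.5613 mol/dm³.
Y_R = C_R/C_{A0} = 0.5613/1.28 = 0.438.

0.438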